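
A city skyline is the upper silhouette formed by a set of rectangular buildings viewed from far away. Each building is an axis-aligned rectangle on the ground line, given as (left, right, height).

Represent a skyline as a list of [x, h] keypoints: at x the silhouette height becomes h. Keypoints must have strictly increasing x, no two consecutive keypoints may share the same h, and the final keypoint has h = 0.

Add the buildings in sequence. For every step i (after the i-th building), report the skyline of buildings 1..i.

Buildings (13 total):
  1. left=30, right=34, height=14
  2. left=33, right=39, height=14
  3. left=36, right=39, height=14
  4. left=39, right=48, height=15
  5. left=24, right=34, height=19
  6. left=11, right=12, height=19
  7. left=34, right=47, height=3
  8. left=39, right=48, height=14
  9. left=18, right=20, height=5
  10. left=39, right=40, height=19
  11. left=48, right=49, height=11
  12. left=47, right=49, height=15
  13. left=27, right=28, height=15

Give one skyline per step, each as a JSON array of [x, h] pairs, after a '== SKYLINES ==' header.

== SKYLINES ==
[[30,14],[34,0]]
[[30,14],[39,0]]
[[30,14],[39,0]]
[[30,14],[39,15],[48,0]]
[[24,19],[34,14],[39,15],[48,0]]
[[11,19],[12,0],[24,19],[34,14],[39,15],[48,0]]
[[11,19],[12,0],[24,19],[34,14],[39,15],[48,0]]
[[11,19],[12,0],[24,19],[34,14],[39,15],[48,0]]
[[11,19],[12,0],[18,5],[20,0],[24,19],[34,14],[39,15],[48,0]]
[[11,19],[12,0],[18,5],[20,0],[24,19],[34,14],[39,19],[40,15],[48,0]]
[[11,19],[12,0],[18,5],[20,0],[24,19],[34,14],[39,19],[40,15],[48,11],[49,0]]
[[11,19],[12,0],[18,5],[20,0],[24,19],[34,14],[39,19],[40,15],[49,0]]
[[11,19],[12,0],[18,5],[20,0],[24,19],[34,14],[39,19],[40,15],[49,0]]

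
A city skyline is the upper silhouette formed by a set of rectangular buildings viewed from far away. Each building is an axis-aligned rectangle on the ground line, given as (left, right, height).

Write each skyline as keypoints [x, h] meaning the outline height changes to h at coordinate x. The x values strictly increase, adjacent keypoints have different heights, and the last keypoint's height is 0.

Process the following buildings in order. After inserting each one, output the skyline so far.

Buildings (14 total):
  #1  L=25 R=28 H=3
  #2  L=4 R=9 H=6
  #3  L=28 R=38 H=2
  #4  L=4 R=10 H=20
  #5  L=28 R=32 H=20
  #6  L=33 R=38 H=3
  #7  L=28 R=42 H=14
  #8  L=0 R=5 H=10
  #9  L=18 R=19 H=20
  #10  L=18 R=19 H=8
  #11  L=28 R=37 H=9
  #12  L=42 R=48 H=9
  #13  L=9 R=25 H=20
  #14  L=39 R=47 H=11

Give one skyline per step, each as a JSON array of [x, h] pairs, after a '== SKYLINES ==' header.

== SKYLINES ==
[[25,3],[28,0]]
[[4,6],[9,0],[25,3],[28,0]]
[[4,6],[9,0],[25,3],[28,2],[38,0]]
[[4,20],[10,0],[25,3],[28,2],[38,0]]
[[4,20],[10,0],[25,3],[28,20],[32,2],[38,0]]
[[4,20],[10,0],[25,3],[28,20],[32,2],[33,3],[38,0]]
[[4,20],[10,0],[25,3],[28,20],[32,14],[42,0]]
[[0,10],[4,20],[10,0],[25,3],[28,20],[32,14],[42,0]]
[[0,10],[4,20],[10,0],[18,20],[19,0],[25,3],[28,20],[32,14],[42,0]]
[[0,10],[4,20],[10,0],[18,20],[19,0],[25,3],[28,20],[32,14],[42,0]]
[[0,10],[4,20],[10,0],[18,20],[19,0],[25,3],[28,20],[32,14],[42,0]]
[[0,10],[4,20],[10,0],[18,20],[19,0],[25,3],[28,20],[32,14],[42,9],[48,0]]
[[0,10],[4,20],[25,3],[28,20],[32,14],[42,9],[48,0]]
[[0,10],[4,20],[25,3],[28,20],[32,14],[42,11],[47,9],[48,0]]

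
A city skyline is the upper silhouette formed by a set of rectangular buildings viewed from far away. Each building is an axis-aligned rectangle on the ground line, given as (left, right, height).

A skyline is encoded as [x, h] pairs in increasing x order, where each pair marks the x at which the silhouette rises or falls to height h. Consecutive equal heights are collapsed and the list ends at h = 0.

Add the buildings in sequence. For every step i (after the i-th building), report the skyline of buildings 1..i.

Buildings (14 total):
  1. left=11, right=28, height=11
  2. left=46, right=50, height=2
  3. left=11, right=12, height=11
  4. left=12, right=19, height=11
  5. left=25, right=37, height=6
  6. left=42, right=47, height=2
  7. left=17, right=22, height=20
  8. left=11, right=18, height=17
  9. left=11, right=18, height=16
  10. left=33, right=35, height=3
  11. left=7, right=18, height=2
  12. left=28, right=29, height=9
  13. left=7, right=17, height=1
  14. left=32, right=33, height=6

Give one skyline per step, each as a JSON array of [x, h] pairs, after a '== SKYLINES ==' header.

== SKYLINES ==
[[11,11],[28,0]]
[[11,11],[28,0],[46,2],[50,0]]
[[11,11],[28,0],[46,2],[50,0]]
[[11,11],[28,0],[46,2],[50,0]]
[[11,11],[28,6],[37,0],[46,2],[50,0]]
[[11,11],[28,6],[37,0],[42,2],[50,0]]
[[11,11],[17,20],[22,11],[28,6],[37,0],[42,2],[50,0]]
[[11,17],[17,20],[22,11],[28,6],[37,0],[42,2],[50,0]]
[[11,17],[17,20],[22,11],[28,6],[37,0],[42,2],[50,0]]
[[11,17],[17,20],[22,11],[28,6],[37,0],[42,2],[50,0]]
[[7,2],[11,17],[17,20],[22,11],[28,6],[37,0],[42,2],[50,0]]
[[7,2],[11,17],[17,20],[22,11],[28,9],[29,6],[37,0],[42,2],[50,0]]
[[7,2],[11,17],[17,20],[22,11],[28,9],[29,6],[37,0],[42,2],[50,0]]
[[7,2],[11,17],[17,20],[22,11],[28,9],[29,6],[37,0],[42,2],[50,0]]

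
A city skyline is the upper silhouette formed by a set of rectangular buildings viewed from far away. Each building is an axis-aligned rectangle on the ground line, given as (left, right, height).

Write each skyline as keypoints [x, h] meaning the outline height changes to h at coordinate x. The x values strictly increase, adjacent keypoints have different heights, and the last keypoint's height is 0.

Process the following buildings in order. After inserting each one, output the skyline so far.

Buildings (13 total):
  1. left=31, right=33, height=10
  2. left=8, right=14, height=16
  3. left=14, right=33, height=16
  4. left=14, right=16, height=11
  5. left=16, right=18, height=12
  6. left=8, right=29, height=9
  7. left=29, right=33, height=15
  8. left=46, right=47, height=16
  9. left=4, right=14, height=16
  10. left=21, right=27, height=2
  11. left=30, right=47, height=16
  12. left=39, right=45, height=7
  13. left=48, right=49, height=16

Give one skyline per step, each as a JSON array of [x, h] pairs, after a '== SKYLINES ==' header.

== SKYLINES ==
[[31,10],[33,0]]
[[8,16],[14,0],[31,10],[33,0]]
[[8,16],[33,0]]
[[8,16],[33,0]]
[[8,16],[33,0]]
[[8,16],[33,0]]
[[8,16],[33,0]]
[[8,16],[33,0],[46,16],[47,0]]
[[4,16],[33,0],[46,16],[47,0]]
[[4,16],[33,0],[46,16],[47,0]]
[[4,16],[47,0]]
[[4,16],[47,0]]
[[4,16],[47,0],[48,16],[49,0]]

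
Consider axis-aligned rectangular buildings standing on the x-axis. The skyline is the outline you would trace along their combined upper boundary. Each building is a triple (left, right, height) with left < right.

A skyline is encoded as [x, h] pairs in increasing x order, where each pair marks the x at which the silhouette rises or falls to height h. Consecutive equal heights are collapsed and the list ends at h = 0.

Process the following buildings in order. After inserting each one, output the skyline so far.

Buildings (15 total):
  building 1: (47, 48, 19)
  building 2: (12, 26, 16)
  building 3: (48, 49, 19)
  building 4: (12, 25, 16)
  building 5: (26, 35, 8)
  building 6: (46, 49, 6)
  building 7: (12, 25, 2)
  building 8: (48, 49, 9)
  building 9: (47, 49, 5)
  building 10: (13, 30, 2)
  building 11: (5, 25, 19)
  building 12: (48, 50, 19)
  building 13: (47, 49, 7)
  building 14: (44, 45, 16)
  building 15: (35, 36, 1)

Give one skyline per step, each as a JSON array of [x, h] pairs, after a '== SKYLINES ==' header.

== SKYLINES ==
[[47,19],[48,0]]
[[12,16],[26,0],[47,19],[48,0]]
[[12,16],[26,0],[47,19],[49,0]]
[[12,16],[26,0],[47,19],[49,0]]
[[12,16],[26,8],[35,0],[47,19],[49,0]]
[[12,16],[26,8],[35,0],[46,6],[47,19],[49,0]]
[[12,16],[26,8],[35,0],[46,6],[47,19],[49,0]]
[[12,16],[26,8],[35,0],[46,6],[47,19],[49,0]]
[[12,16],[26,8],[35,0],[46,6],[47,19],[49,0]]
[[12,16],[26,8],[35,0],[46,6],[47,19],[49,0]]
[[5,19],[25,16],[26,8],[35,0],[46,6],[47,19],[49,0]]
[[5,19],[25,16],[26,8],[35,0],[46,6],[47,19],[50,0]]
[[5,19],[25,16],[26,8],[35,0],[46,6],[47,19],[50,0]]
[[5,19],[25,16],[26,8],[35,0],[44,16],[45,0],[46,6],[47,19],[50,0]]
[[5,19],[25,16],[26,8],[35,1],[36,0],[44,16],[45,0],[46,6],[47,19],[50,0]]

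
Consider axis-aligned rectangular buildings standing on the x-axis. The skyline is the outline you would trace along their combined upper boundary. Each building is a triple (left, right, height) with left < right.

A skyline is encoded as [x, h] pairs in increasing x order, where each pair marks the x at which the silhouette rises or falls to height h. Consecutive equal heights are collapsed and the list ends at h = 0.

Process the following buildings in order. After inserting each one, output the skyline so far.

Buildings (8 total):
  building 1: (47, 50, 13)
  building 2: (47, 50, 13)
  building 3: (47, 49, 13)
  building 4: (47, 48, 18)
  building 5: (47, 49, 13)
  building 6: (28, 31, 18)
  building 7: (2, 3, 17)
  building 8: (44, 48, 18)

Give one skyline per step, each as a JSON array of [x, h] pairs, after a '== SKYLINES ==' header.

== SKYLINES ==
[[47,13],[50,0]]
[[47,13],[50,0]]
[[47,13],[50,0]]
[[47,18],[48,13],[50,0]]
[[47,18],[48,13],[50,0]]
[[28,18],[31,0],[47,18],[48,13],[50,0]]
[[2,17],[3,0],[28,18],[31,0],[47,18],[48,13],[50,0]]
[[2,17],[3,0],[28,18],[31,0],[44,18],[48,13],[50,0]]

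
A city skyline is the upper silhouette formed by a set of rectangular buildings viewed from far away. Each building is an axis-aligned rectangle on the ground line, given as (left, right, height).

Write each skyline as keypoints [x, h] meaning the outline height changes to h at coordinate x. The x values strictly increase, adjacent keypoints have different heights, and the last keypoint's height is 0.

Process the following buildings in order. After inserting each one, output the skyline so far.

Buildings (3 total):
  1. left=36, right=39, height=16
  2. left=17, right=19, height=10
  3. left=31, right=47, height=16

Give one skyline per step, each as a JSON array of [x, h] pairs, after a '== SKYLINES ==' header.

== SKYLINES ==
[[36,16],[39,0]]
[[17,10],[19,0],[36,16],[39,0]]
[[17,10],[19,0],[31,16],[47,0]]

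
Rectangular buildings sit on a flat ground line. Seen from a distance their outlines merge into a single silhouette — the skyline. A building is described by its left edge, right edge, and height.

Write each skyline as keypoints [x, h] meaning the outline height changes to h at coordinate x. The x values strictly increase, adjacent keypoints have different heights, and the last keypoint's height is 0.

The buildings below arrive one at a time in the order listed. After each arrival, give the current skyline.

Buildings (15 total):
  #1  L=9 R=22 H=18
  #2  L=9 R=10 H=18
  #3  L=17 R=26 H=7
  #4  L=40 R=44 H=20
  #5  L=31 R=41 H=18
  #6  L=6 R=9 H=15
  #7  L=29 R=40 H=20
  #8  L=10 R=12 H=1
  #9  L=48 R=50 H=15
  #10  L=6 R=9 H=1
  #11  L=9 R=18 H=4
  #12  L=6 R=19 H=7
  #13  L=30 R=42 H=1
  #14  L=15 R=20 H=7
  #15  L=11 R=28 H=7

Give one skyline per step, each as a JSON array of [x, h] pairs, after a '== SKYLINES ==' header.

== SKYLINES ==
[[9,18],[22,0]]
[[9,18],[22,0]]
[[9,18],[22,7],[26,0]]
[[9,18],[22,7],[26,0],[40,20],[44,0]]
[[9,18],[22,7],[26,0],[31,18],[40,20],[44,0]]
[[6,15],[9,18],[22,7],[26,0],[31,18],[40,20],[44,0]]
[[6,15],[9,18],[22,7],[26,0],[29,20],[44,0]]
[[6,15],[9,18],[22,7],[26,0],[29,20],[44,0]]
[[6,15],[9,18],[22,7],[26,0],[29,20],[44,0],[48,15],[50,0]]
[[6,15],[9,18],[22,7],[26,0],[29,20],[44,0],[48,15],[50,0]]
[[6,15],[9,18],[22,7],[26,0],[29,20],[44,0],[48,15],[50,0]]
[[6,15],[9,18],[22,7],[26,0],[29,20],[44,0],[48,15],[50,0]]
[[6,15],[9,18],[22,7],[26,0],[29,20],[44,0],[48,15],[50,0]]
[[6,15],[9,18],[22,7],[26,0],[29,20],[44,0],[48,15],[50,0]]
[[6,15],[9,18],[22,7],[28,0],[29,20],[44,0],[48,15],[50,0]]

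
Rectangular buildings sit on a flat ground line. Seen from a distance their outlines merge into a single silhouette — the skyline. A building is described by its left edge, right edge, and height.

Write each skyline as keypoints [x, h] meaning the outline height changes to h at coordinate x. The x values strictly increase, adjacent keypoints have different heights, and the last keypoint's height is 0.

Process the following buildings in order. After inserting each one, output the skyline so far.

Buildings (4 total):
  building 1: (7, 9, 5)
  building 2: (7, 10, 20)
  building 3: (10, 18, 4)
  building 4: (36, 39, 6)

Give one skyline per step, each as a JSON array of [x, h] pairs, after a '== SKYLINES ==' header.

== SKYLINES ==
[[7,5],[9,0]]
[[7,20],[10,0]]
[[7,20],[10,4],[18,0]]
[[7,20],[10,4],[18,0],[36,6],[39,0]]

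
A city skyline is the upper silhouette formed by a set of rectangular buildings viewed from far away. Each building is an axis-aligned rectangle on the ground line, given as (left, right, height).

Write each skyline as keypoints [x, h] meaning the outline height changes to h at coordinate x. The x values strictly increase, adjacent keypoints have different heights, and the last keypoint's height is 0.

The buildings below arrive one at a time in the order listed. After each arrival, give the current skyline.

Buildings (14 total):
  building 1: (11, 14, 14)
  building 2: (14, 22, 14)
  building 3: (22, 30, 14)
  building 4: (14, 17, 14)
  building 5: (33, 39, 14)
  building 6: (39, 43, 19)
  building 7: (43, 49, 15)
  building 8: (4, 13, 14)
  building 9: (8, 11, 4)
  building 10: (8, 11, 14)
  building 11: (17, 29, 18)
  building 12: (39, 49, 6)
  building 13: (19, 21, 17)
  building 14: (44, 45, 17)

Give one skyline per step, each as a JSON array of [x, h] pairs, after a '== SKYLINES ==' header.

== SKYLINES ==
[[11,14],[14,0]]
[[11,14],[22,0]]
[[11,14],[30,0]]
[[11,14],[30,0]]
[[11,14],[30,0],[33,14],[39,0]]
[[11,14],[30,0],[33,14],[39,19],[43,0]]
[[11,14],[30,0],[33,14],[39,19],[43,15],[49,0]]
[[4,14],[30,0],[33,14],[39,19],[43,15],[49,0]]
[[4,14],[30,0],[33,14],[39,19],[43,15],[49,0]]
[[4,14],[30,0],[33,14],[39,19],[43,15],[49,0]]
[[4,14],[17,18],[29,14],[30,0],[33,14],[39,19],[43,15],[49,0]]
[[4,14],[17,18],[29,14],[30,0],[33,14],[39,19],[43,15],[49,0]]
[[4,14],[17,18],[29,14],[30,0],[33,14],[39,19],[43,15],[49,0]]
[[4,14],[17,18],[29,14],[30,0],[33,14],[39,19],[43,15],[44,17],[45,15],[49,0]]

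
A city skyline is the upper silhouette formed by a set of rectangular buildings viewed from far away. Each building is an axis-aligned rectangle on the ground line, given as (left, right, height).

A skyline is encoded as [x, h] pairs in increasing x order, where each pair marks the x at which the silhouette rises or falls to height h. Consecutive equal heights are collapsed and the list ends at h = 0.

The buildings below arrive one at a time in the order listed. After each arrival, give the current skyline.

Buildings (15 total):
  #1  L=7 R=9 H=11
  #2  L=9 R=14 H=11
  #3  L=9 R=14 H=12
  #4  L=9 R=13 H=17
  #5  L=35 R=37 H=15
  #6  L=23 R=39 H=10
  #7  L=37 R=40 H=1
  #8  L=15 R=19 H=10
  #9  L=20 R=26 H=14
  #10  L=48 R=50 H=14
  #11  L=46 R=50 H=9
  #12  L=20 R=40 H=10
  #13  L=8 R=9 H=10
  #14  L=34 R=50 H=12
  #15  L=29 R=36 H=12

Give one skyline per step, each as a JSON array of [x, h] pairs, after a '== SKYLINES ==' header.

== SKYLINES ==
[[7,11],[9,0]]
[[7,11],[14,0]]
[[7,11],[9,12],[14,0]]
[[7,11],[9,17],[13,12],[14,0]]
[[7,11],[9,17],[13,12],[14,0],[35,15],[37,0]]
[[7,11],[9,17],[13,12],[14,0],[23,10],[35,15],[37,10],[39,0]]
[[7,11],[9,17],[13,12],[14,0],[23,10],[35,15],[37,10],[39,1],[40,0]]
[[7,11],[9,17],[13,12],[14,0],[15,10],[19,0],[23,10],[35,15],[37,10],[39,1],[40,0]]
[[7,11],[9,17],[13,12],[14,0],[15,10],[19,0],[20,14],[26,10],[35,15],[37,10],[39,1],[40,0]]
[[7,11],[9,17],[13,12],[14,0],[15,10],[19,0],[20,14],[26,10],[35,15],[37,10],[39,1],[40,0],[48,14],[50,0]]
[[7,11],[9,17],[13,12],[14,0],[15,10],[19,0],[20,14],[26,10],[35,15],[37,10],[39,1],[40,0],[46,9],[48,14],[50,0]]
[[7,11],[9,17],[13,12],[14,0],[15,10],[19,0],[20,14],[26,10],[35,15],[37,10],[40,0],[46,9],[48,14],[50,0]]
[[7,11],[9,17],[13,12],[14,0],[15,10],[19,0],[20,14],[26,10],[35,15],[37,10],[40,0],[46,9],[48,14],[50,0]]
[[7,11],[9,17],[13,12],[14,0],[15,10],[19,0],[20,14],[26,10],[34,12],[35,15],[37,12],[48,14],[50,0]]
[[7,11],[9,17],[13,12],[14,0],[15,10],[19,0],[20,14],[26,10],[29,12],[35,15],[37,12],[48,14],[50,0]]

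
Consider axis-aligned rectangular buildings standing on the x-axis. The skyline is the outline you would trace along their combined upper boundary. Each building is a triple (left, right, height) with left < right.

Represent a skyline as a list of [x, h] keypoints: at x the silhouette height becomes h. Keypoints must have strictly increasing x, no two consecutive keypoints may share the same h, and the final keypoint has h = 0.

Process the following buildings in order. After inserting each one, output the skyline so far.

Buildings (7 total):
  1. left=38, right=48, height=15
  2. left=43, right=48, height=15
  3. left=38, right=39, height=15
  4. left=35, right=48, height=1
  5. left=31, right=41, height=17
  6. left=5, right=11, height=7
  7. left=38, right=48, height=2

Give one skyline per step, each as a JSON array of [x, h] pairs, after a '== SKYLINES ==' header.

== SKYLINES ==
[[38,15],[48,0]]
[[38,15],[48,0]]
[[38,15],[48,0]]
[[35,1],[38,15],[48,0]]
[[31,17],[41,15],[48,0]]
[[5,7],[11,0],[31,17],[41,15],[48,0]]
[[5,7],[11,0],[31,17],[41,15],[48,0]]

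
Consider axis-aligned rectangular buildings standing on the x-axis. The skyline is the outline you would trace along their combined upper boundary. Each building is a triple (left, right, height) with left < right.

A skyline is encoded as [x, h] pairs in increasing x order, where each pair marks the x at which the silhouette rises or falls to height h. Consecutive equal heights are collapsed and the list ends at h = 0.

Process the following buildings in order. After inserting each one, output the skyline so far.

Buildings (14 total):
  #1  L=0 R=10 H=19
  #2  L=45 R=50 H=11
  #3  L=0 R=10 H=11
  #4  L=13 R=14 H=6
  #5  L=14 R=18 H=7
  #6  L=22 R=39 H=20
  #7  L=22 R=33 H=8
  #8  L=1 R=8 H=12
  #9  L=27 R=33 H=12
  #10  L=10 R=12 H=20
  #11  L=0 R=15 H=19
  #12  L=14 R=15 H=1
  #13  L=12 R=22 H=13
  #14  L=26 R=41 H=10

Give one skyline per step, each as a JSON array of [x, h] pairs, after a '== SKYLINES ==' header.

== SKYLINES ==
[[0,19],[10,0]]
[[0,19],[10,0],[45,11],[50,0]]
[[0,19],[10,0],[45,11],[50,0]]
[[0,19],[10,0],[13,6],[14,0],[45,11],[50,0]]
[[0,19],[10,0],[13,6],[14,7],[18,0],[45,11],[50,0]]
[[0,19],[10,0],[13,6],[14,7],[18,0],[22,20],[39,0],[45,11],[50,0]]
[[0,19],[10,0],[13,6],[14,7],[18,0],[22,20],[39,0],[45,11],[50,0]]
[[0,19],[10,0],[13,6],[14,7],[18,0],[22,20],[39,0],[45,11],[50,0]]
[[0,19],[10,0],[13,6],[14,7],[18,0],[22,20],[39,0],[45,11],[50,0]]
[[0,19],[10,20],[12,0],[13,6],[14,7],[18,0],[22,20],[39,0],[45,11],[50,0]]
[[0,19],[10,20],[12,19],[15,7],[18,0],[22,20],[39,0],[45,11],[50,0]]
[[0,19],[10,20],[12,19],[15,7],[18,0],[22,20],[39,0],[45,11],[50,0]]
[[0,19],[10,20],[12,19],[15,13],[22,20],[39,0],[45,11],[50,0]]
[[0,19],[10,20],[12,19],[15,13],[22,20],[39,10],[41,0],[45,11],[50,0]]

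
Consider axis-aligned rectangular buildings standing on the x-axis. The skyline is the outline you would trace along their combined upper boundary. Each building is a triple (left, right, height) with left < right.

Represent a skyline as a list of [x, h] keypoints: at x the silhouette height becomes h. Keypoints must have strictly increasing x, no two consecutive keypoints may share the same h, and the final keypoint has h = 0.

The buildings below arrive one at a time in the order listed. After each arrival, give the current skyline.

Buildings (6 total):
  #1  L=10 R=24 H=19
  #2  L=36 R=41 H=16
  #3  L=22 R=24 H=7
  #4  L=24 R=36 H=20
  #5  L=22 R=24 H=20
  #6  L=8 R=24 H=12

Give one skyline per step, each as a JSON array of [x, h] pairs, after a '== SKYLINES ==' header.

== SKYLINES ==
[[10,19],[24,0]]
[[10,19],[24,0],[36,16],[41,0]]
[[10,19],[24,0],[36,16],[41,0]]
[[10,19],[24,20],[36,16],[41,0]]
[[10,19],[22,20],[36,16],[41,0]]
[[8,12],[10,19],[22,20],[36,16],[41,0]]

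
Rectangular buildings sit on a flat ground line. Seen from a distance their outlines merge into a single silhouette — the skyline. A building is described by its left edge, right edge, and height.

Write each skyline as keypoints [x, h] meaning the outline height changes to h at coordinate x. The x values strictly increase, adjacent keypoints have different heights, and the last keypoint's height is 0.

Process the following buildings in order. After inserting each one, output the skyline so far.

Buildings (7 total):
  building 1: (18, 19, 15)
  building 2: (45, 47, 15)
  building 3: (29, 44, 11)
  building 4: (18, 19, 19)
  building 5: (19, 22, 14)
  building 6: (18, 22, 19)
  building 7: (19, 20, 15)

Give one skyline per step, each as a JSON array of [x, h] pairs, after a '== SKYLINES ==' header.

== SKYLINES ==
[[18,15],[19,0]]
[[18,15],[19,0],[45,15],[47,0]]
[[18,15],[19,0],[29,11],[44,0],[45,15],[47,0]]
[[18,19],[19,0],[29,11],[44,0],[45,15],[47,0]]
[[18,19],[19,14],[22,0],[29,11],[44,0],[45,15],[47,0]]
[[18,19],[22,0],[29,11],[44,0],[45,15],[47,0]]
[[18,19],[22,0],[29,11],[44,0],[45,15],[47,0]]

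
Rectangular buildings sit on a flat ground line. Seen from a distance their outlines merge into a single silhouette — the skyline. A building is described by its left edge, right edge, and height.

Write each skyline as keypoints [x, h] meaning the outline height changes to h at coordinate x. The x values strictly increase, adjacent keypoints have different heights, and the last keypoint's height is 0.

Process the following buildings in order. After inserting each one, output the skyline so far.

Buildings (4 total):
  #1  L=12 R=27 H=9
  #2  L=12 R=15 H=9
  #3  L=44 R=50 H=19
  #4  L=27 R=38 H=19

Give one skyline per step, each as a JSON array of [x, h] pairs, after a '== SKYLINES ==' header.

== SKYLINES ==
[[12,9],[27,0]]
[[12,9],[27,0]]
[[12,9],[27,0],[44,19],[50,0]]
[[12,9],[27,19],[38,0],[44,19],[50,0]]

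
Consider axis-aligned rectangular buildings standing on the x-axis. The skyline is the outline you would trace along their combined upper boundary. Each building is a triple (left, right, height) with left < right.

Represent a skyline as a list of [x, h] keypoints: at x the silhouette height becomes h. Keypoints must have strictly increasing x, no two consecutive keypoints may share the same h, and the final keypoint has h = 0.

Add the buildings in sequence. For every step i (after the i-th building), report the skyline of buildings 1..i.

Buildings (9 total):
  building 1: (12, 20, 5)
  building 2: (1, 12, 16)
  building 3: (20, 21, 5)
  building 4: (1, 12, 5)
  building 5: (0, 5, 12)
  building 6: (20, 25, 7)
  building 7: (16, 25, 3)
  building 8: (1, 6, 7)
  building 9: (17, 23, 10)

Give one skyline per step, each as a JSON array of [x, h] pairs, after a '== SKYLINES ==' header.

== SKYLINES ==
[[12,5],[20,0]]
[[1,16],[12,5],[20,0]]
[[1,16],[12,5],[21,0]]
[[1,16],[12,5],[21,0]]
[[0,12],[1,16],[12,5],[21,0]]
[[0,12],[1,16],[12,5],[20,7],[25,0]]
[[0,12],[1,16],[12,5],[20,7],[25,0]]
[[0,12],[1,16],[12,5],[20,7],[25,0]]
[[0,12],[1,16],[12,5],[17,10],[23,7],[25,0]]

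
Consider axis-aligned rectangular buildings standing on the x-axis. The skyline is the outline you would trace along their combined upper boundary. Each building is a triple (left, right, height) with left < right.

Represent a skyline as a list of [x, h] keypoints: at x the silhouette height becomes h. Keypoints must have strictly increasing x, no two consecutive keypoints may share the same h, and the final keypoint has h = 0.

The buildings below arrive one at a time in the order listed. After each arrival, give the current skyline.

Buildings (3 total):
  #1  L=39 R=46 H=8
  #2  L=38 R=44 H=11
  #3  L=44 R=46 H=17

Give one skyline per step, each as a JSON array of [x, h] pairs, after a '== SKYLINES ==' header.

== SKYLINES ==
[[39,8],[46,0]]
[[38,11],[44,8],[46,0]]
[[38,11],[44,17],[46,0]]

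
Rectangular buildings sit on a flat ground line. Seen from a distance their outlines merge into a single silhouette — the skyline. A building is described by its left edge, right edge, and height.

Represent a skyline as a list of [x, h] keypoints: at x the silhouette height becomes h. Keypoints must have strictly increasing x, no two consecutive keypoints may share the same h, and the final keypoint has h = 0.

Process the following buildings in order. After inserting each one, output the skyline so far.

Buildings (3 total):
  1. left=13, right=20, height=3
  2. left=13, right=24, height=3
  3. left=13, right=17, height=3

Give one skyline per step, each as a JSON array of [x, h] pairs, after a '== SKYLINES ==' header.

== SKYLINES ==
[[13,3],[20,0]]
[[13,3],[24,0]]
[[13,3],[24,0]]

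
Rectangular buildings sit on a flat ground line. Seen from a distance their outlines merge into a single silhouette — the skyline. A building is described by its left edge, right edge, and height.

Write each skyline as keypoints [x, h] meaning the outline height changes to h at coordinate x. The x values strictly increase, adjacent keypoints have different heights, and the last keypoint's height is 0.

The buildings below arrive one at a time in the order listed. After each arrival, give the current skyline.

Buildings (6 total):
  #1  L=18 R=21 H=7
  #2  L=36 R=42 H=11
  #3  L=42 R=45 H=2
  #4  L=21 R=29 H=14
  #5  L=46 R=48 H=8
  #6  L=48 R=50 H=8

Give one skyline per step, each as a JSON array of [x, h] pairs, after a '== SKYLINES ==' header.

== SKYLINES ==
[[18,7],[21,0]]
[[18,7],[21,0],[36,11],[42,0]]
[[18,7],[21,0],[36,11],[42,2],[45,0]]
[[18,7],[21,14],[29,0],[36,11],[42,2],[45,0]]
[[18,7],[21,14],[29,0],[36,11],[42,2],[45,0],[46,8],[48,0]]
[[18,7],[21,14],[29,0],[36,11],[42,2],[45,0],[46,8],[50,0]]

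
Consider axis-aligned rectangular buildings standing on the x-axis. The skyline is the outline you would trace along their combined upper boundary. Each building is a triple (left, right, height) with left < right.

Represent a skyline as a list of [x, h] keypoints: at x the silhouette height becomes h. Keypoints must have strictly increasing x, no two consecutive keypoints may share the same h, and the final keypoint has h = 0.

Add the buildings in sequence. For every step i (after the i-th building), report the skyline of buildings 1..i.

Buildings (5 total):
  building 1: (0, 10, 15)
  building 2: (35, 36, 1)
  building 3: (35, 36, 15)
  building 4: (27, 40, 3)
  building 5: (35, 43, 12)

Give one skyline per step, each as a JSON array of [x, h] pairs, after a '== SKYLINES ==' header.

== SKYLINES ==
[[0,15],[10,0]]
[[0,15],[10,0],[35,1],[36,0]]
[[0,15],[10,0],[35,15],[36,0]]
[[0,15],[10,0],[27,3],[35,15],[36,3],[40,0]]
[[0,15],[10,0],[27,3],[35,15],[36,12],[43,0]]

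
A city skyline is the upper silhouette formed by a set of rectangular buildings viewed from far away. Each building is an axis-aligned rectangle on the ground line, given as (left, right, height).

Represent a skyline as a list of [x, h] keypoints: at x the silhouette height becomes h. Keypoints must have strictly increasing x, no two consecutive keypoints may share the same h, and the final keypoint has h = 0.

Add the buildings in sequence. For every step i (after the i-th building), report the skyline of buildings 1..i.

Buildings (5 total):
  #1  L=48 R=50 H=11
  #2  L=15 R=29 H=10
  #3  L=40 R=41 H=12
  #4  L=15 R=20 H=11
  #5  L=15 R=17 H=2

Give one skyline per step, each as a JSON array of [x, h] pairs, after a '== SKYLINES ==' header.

== SKYLINES ==
[[48,11],[50,0]]
[[15,10],[29,0],[48,11],[50,0]]
[[15,10],[29,0],[40,12],[41,0],[48,11],[50,0]]
[[15,11],[20,10],[29,0],[40,12],[41,0],[48,11],[50,0]]
[[15,11],[20,10],[29,0],[40,12],[41,0],[48,11],[50,0]]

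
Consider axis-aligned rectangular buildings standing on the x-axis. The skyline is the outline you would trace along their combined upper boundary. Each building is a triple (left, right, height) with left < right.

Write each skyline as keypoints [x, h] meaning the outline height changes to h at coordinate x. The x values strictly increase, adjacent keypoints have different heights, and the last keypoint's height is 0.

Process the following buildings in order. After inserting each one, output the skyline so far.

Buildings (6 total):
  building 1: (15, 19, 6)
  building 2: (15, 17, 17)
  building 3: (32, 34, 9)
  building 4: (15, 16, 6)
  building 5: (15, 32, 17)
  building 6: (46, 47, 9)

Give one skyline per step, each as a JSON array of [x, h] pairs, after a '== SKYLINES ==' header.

== SKYLINES ==
[[15,6],[19,0]]
[[15,17],[17,6],[19,0]]
[[15,17],[17,6],[19,0],[32,9],[34,0]]
[[15,17],[17,6],[19,0],[32,9],[34,0]]
[[15,17],[32,9],[34,0]]
[[15,17],[32,9],[34,0],[46,9],[47,0]]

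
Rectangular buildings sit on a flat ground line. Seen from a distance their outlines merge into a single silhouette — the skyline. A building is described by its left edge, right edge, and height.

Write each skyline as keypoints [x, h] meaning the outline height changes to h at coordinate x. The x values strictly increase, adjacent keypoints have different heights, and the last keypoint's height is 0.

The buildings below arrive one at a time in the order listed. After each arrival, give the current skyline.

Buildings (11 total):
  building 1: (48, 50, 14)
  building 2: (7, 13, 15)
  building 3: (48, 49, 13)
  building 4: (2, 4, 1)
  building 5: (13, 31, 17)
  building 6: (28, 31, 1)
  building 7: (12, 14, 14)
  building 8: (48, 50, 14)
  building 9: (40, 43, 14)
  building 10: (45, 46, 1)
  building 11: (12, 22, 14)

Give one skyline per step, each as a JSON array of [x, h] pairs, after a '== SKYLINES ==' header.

== SKYLINES ==
[[48,14],[50,0]]
[[7,15],[13,0],[48,14],[50,0]]
[[7,15],[13,0],[48,14],[50,0]]
[[2,1],[4,0],[7,15],[13,0],[48,14],[50,0]]
[[2,1],[4,0],[7,15],[13,17],[31,0],[48,14],[50,0]]
[[2,1],[4,0],[7,15],[13,17],[31,0],[48,14],[50,0]]
[[2,1],[4,0],[7,15],[13,17],[31,0],[48,14],[50,0]]
[[2,1],[4,0],[7,15],[13,17],[31,0],[48,14],[50,0]]
[[2,1],[4,0],[7,15],[13,17],[31,0],[40,14],[43,0],[48,14],[50,0]]
[[2,1],[4,0],[7,15],[13,17],[31,0],[40,14],[43,0],[45,1],[46,0],[48,14],[50,0]]
[[2,1],[4,0],[7,15],[13,17],[31,0],[40,14],[43,0],[45,1],[46,0],[48,14],[50,0]]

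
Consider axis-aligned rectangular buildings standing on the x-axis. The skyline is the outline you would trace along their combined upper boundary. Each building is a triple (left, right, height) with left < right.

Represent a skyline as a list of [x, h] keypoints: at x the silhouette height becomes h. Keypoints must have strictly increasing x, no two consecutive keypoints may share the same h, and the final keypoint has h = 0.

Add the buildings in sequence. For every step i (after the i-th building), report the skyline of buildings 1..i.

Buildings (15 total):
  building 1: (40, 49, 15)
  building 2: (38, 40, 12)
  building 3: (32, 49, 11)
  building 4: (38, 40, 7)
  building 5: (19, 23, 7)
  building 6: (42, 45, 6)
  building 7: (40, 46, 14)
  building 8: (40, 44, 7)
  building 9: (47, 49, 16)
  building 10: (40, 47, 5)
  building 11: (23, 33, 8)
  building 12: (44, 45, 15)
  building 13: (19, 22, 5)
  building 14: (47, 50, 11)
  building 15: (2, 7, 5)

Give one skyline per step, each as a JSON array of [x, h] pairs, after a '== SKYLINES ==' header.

== SKYLINES ==
[[40,15],[49,0]]
[[38,12],[40,15],[49,0]]
[[32,11],[38,12],[40,15],[49,0]]
[[32,11],[38,12],[40,15],[49,0]]
[[19,7],[23,0],[32,11],[38,12],[40,15],[49,0]]
[[19,7],[23,0],[32,11],[38,12],[40,15],[49,0]]
[[19,7],[23,0],[32,11],[38,12],[40,15],[49,0]]
[[19,7],[23,0],[32,11],[38,12],[40,15],[49,0]]
[[19,7],[23,0],[32,11],[38,12],[40,15],[47,16],[49,0]]
[[19,7],[23,0],[32,11],[38,12],[40,15],[47,16],[49,0]]
[[19,7],[23,8],[32,11],[38,12],[40,15],[47,16],[49,0]]
[[19,7],[23,8],[32,11],[38,12],[40,15],[47,16],[49,0]]
[[19,7],[23,8],[32,11],[38,12],[40,15],[47,16],[49,0]]
[[19,7],[23,8],[32,11],[38,12],[40,15],[47,16],[49,11],[50,0]]
[[2,5],[7,0],[19,7],[23,8],[32,11],[38,12],[40,15],[47,16],[49,11],[50,0]]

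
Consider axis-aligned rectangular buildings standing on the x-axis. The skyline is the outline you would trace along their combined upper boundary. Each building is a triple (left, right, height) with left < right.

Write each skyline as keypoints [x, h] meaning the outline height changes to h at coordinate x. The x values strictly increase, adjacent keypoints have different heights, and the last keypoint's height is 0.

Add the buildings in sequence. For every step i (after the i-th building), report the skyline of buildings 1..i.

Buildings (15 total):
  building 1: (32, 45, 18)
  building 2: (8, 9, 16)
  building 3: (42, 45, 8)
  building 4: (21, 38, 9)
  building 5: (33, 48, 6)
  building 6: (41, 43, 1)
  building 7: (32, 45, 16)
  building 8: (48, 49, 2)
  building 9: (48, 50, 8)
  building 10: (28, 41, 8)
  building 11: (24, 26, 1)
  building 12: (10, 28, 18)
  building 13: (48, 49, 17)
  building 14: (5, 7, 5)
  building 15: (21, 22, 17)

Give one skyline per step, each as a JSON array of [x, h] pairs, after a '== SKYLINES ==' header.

== SKYLINES ==
[[32,18],[45,0]]
[[8,16],[9,0],[32,18],[45,0]]
[[8,16],[9,0],[32,18],[45,0]]
[[8,16],[9,0],[21,9],[32,18],[45,0]]
[[8,16],[9,0],[21,9],[32,18],[45,6],[48,0]]
[[8,16],[9,0],[21,9],[32,18],[45,6],[48,0]]
[[8,16],[9,0],[21,9],[32,18],[45,6],[48,0]]
[[8,16],[9,0],[21,9],[32,18],[45,6],[48,2],[49,0]]
[[8,16],[9,0],[21,9],[32,18],[45,6],[48,8],[50,0]]
[[8,16],[9,0],[21,9],[32,18],[45,6],[48,8],[50,0]]
[[8,16],[9,0],[21,9],[32,18],[45,6],[48,8],[50,0]]
[[8,16],[9,0],[10,18],[28,9],[32,18],[45,6],[48,8],[50,0]]
[[8,16],[9,0],[10,18],[28,9],[32,18],[45,6],[48,17],[49,8],[50,0]]
[[5,5],[7,0],[8,16],[9,0],[10,18],[28,9],[32,18],[45,6],[48,17],[49,8],[50,0]]
[[5,5],[7,0],[8,16],[9,0],[10,18],[28,9],[32,18],[45,6],[48,17],[49,8],[50,0]]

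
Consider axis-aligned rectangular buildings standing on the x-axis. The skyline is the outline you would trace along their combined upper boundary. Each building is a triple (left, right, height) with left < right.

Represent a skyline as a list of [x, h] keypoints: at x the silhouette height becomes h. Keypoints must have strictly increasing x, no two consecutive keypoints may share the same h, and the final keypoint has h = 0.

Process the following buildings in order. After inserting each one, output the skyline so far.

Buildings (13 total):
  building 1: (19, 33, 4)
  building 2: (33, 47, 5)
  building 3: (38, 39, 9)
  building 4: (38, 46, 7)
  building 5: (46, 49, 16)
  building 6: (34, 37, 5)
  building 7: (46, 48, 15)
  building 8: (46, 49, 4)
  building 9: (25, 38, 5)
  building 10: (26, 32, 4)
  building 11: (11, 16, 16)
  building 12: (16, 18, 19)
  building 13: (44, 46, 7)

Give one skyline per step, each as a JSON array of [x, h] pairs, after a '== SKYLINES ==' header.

== SKYLINES ==
[[19,4],[33,0]]
[[19,4],[33,5],[47,0]]
[[19,4],[33,5],[38,9],[39,5],[47,0]]
[[19,4],[33,5],[38,9],[39,7],[46,5],[47,0]]
[[19,4],[33,5],[38,9],[39,7],[46,16],[49,0]]
[[19,4],[33,5],[38,9],[39,7],[46,16],[49,0]]
[[19,4],[33,5],[38,9],[39,7],[46,16],[49,0]]
[[19,4],[33,5],[38,9],[39,7],[46,16],[49,0]]
[[19,4],[25,5],[38,9],[39,7],[46,16],[49,0]]
[[19,4],[25,5],[38,9],[39,7],[46,16],[49,0]]
[[11,16],[16,0],[19,4],[25,5],[38,9],[39,7],[46,16],[49,0]]
[[11,16],[16,19],[18,0],[19,4],[25,5],[38,9],[39,7],[46,16],[49,0]]
[[11,16],[16,19],[18,0],[19,4],[25,5],[38,9],[39,7],[46,16],[49,0]]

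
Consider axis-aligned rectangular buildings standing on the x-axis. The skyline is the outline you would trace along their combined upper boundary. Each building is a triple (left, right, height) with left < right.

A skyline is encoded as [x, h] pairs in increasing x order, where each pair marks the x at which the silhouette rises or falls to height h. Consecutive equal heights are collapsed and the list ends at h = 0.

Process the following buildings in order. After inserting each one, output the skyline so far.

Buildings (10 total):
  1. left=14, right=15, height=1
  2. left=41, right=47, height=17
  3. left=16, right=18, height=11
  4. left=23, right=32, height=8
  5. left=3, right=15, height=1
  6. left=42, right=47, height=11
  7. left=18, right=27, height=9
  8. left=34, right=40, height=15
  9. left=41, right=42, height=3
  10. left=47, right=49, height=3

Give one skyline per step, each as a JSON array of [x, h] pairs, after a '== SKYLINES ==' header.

== SKYLINES ==
[[14,1],[15,0]]
[[14,1],[15,0],[41,17],[47,0]]
[[14,1],[15,0],[16,11],[18,0],[41,17],[47,0]]
[[14,1],[15,0],[16,11],[18,0],[23,8],[32,0],[41,17],[47,0]]
[[3,1],[15,0],[16,11],[18,0],[23,8],[32,0],[41,17],[47,0]]
[[3,1],[15,0],[16,11],[18,0],[23,8],[32,0],[41,17],[47,0]]
[[3,1],[15,0],[16,11],[18,9],[27,8],[32,0],[41,17],[47,0]]
[[3,1],[15,0],[16,11],[18,9],[27,8],[32,0],[34,15],[40,0],[41,17],[47,0]]
[[3,1],[15,0],[16,11],[18,9],[27,8],[32,0],[34,15],[40,0],[41,17],[47,0]]
[[3,1],[15,0],[16,11],[18,9],[27,8],[32,0],[34,15],[40,0],[41,17],[47,3],[49,0]]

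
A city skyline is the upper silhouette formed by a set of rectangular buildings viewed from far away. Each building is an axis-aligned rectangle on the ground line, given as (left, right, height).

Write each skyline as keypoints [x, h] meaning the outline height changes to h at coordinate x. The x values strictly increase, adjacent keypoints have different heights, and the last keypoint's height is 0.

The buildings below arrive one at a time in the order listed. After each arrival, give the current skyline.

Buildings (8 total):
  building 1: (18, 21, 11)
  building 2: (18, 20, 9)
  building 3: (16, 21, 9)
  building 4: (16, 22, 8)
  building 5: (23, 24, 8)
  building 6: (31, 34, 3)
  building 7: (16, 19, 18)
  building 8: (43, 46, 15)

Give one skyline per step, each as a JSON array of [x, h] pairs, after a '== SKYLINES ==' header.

== SKYLINES ==
[[18,11],[21,0]]
[[18,11],[21,0]]
[[16,9],[18,11],[21,0]]
[[16,9],[18,11],[21,8],[22,0]]
[[16,9],[18,11],[21,8],[22,0],[23,8],[24,0]]
[[16,9],[18,11],[21,8],[22,0],[23,8],[24,0],[31,3],[34,0]]
[[16,18],[19,11],[21,8],[22,0],[23,8],[24,0],[31,3],[34,0]]
[[16,18],[19,11],[21,8],[22,0],[23,8],[24,0],[31,3],[34,0],[43,15],[46,0]]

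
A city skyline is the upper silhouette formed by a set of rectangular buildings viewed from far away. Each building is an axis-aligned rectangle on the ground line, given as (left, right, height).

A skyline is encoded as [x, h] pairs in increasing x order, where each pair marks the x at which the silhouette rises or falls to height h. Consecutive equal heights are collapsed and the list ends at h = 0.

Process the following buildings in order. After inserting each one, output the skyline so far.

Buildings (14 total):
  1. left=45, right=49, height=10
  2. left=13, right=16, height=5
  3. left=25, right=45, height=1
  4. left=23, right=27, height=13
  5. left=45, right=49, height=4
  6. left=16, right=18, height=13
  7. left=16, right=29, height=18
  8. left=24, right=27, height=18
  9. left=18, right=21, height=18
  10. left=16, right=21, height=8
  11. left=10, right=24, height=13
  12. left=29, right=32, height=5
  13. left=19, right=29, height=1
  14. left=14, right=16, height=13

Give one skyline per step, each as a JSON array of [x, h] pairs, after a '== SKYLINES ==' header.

== SKYLINES ==
[[45,10],[49,0]]
[[13,5],[16,0],[45,10],[49,0]]
[[13,5],[16,0],[25,1],[45,10],[49,0]]
[[13,5],[16,0],[23,13],[27,1],[45,10],[49,0]]
[[13,5],[16,0],[23,13],[27,1],[45,10],[49,0]]
[[13,5],[16,13],[18,0],[23,13],[27,1],[45,10],[49,0]]
[[13,5],[16,18],[29,1],[45,10],[49,0]]
[[13,5],[16,18],[29,1],[45,10],[49,0]]
[[13,5],[16,18],[29,1],[45,10],[49,0]]
[[13,5],[16,18],[29,1],[45,10],[49,0]]
[[10,13],[16,18],[29,1],[45,10],[49,0]]
[[10,13],[16,18],[29,5],[32,1],[45,10],[49,0]]
[[10,13],[16,18],[29,5],[32,1],[45,10],[49,0]]
[[10,13],[16,18],[29,5],[32,1],[45,10],[49,0]]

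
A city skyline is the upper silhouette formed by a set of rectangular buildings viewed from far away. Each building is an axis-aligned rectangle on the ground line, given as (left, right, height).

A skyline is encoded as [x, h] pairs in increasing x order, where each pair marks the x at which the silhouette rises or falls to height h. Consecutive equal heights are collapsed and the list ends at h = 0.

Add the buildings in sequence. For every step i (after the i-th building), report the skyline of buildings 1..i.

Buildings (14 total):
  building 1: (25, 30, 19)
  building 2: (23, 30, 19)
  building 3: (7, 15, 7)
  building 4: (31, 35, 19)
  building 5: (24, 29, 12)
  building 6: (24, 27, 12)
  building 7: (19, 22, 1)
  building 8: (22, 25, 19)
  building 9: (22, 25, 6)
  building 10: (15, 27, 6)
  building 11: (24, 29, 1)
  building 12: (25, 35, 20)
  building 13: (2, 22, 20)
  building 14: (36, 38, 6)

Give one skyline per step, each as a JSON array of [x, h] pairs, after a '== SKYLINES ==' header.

== SKYLINES ==
[[25,19],[30,0]]
[[23,19],[30,0]]
[[7,7],[15,0],[23,19],[30,0]]
[[7,7],[15,0],[23,19],[30,0],[31,19],[35,0]]
[[7,7],[15,0],[23,19],[30,0],[31,19],[35,0]]
[[7,7],[15,0],[23,19],[30,0],[31,19],[35,0]]
[[7,7],[15,0],[19,1],[22,0],[23,19],[30,0],[31,19],[35,0]]
[[7,7],[15,0],[19,1],[22,19],[30,0],[31,19],[35,0]]
[[7,7],[15,0],[19,1],[22,19],[30,0],[31,19],[35,0]]
[[7,7],[15,6],[22,19],[30,0],[31,19],[35,0]]
[[7,7],[15,6],[22,19],[30,0],[31,19],[35,0]]
[[7,7],[15,6],[22,19],[25,20],[35,0]]
[[2,20],[22,19],[25,20],[35,0]]
[[2,20],[22,19],[25,20],[35,0],[36,6],[38,0]]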